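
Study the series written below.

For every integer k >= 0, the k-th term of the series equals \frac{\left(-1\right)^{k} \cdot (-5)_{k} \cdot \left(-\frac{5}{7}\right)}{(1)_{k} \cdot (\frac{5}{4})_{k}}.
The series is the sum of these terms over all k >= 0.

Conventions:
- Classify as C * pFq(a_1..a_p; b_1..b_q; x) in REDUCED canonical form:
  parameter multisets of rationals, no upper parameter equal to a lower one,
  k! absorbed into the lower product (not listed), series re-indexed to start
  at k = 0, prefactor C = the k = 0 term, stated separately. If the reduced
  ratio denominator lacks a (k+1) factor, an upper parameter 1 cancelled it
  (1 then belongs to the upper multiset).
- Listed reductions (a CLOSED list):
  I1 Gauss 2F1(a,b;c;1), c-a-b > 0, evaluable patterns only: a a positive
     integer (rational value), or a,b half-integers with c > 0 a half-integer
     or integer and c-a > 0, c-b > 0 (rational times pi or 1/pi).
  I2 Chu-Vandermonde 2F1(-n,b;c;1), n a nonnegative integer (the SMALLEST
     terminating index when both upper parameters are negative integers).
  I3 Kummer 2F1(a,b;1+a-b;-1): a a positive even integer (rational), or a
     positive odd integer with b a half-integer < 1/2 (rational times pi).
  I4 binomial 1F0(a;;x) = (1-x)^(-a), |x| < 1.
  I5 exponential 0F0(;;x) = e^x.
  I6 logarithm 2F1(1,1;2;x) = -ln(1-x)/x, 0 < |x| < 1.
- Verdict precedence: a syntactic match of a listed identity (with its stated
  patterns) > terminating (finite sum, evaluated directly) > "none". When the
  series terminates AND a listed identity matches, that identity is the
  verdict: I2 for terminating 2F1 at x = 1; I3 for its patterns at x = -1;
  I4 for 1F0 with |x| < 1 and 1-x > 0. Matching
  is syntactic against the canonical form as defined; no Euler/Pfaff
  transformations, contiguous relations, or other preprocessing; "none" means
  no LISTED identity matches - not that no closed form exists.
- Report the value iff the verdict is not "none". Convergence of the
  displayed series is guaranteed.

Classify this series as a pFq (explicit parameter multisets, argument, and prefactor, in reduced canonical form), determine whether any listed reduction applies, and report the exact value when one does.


The tell: t_0 = -\frac{5}{7} here, and (1)_k (prefactor -5/7) is k! itself.
Adjacent-term ratio: r(k) = -1 * (k-5) / [(k+\frac{5}{4}) (k+1)] ; factor over Q: parameters, x = -1, and C = -\frac{5}{7}.

With C = -\frac{5}{7}: the canonical form is 1F1(-5; \frac{5}{4}; -1). Verdict: terminating. (-5)_k vanishes past k = 5, leaving a 6-term sum, computed directly. Its exact value is -\frac{2043169}{292383}.


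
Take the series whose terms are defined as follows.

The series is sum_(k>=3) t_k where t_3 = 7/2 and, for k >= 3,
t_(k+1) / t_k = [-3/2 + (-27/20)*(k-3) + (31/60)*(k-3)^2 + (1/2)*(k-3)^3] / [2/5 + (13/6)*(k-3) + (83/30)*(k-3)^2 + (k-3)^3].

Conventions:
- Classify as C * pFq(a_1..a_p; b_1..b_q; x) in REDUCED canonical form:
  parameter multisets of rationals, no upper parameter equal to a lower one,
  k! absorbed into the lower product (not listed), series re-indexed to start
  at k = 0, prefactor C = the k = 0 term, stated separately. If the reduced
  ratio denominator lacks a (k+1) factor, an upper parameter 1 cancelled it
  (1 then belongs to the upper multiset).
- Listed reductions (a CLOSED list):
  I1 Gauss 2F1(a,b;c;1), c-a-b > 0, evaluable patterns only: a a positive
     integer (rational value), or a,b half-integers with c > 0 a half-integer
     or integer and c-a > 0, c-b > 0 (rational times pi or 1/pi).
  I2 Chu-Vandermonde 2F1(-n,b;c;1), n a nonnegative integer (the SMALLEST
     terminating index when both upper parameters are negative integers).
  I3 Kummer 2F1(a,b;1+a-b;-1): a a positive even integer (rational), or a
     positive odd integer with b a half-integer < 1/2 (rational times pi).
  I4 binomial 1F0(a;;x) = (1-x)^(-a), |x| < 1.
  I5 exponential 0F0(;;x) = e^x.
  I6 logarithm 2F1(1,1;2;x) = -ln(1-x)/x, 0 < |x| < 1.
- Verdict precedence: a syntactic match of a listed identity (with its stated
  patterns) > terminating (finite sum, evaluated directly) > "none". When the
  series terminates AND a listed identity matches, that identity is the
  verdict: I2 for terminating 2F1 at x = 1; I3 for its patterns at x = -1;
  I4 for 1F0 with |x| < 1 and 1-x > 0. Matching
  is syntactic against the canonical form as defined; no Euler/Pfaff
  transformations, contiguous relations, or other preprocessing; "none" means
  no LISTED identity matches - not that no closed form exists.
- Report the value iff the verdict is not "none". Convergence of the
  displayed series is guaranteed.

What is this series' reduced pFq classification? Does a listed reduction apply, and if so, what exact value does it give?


Prefactor 7/2, argument 1/2: 2F1 with upper {-5/3, 6/5} over lower {4/15}. Verdict: none. A 2F1 with upper {-5/3, 6/5} fits none of I1-I6 at x = 1/2; the sum runs forever.

Structural cue: x = (1/2) and factor the ratio over Q (prefactor 7/2): negated roots = parameters.
Adjacent-term ratio: r(k) = (1/2) * (k-5/3) (k+6/5) / [(k+4/15) (k+1)] - rational; roots negated = parameters, x = (1/2), C = 7/2.


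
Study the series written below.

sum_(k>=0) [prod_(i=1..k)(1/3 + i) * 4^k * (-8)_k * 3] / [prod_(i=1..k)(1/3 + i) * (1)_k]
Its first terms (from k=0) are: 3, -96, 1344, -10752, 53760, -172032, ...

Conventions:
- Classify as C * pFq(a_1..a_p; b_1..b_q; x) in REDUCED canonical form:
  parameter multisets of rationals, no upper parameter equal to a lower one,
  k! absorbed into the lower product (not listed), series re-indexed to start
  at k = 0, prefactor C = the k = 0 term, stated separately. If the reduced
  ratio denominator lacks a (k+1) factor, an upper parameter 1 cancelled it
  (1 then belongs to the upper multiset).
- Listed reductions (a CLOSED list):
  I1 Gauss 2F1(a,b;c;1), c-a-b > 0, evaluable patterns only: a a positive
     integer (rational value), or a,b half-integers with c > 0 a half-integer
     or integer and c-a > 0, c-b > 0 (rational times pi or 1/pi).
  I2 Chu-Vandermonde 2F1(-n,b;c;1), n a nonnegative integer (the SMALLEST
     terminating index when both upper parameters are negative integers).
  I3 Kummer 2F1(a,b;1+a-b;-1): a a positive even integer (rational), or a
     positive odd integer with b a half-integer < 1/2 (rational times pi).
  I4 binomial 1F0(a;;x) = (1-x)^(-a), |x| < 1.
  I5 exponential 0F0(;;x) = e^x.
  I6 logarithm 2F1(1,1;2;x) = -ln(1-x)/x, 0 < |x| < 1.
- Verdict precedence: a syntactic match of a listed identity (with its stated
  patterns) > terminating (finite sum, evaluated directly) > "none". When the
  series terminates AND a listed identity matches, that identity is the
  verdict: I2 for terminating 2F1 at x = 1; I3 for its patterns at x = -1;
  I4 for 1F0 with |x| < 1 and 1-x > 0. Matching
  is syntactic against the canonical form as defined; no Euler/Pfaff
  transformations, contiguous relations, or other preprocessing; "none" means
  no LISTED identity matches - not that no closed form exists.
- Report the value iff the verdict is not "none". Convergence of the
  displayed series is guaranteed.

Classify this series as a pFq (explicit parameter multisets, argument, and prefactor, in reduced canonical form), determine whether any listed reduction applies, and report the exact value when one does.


Key observation: t_0 = 3 here, and the running product (C = 3) telescopes to a rising factorial.
Adjacent-term ratio: r(k) = 4 * (k-8) / [(k+1)] ; factor over Q: parameters, x = 4, and C = 3.

Canonical form: C = 3 times 1F0 with upper {-8}, lower {-}, x = 4. Verdict: terminating (-8 upstairs). 9 nonzero terms in all; added directly. Hence: 19683.


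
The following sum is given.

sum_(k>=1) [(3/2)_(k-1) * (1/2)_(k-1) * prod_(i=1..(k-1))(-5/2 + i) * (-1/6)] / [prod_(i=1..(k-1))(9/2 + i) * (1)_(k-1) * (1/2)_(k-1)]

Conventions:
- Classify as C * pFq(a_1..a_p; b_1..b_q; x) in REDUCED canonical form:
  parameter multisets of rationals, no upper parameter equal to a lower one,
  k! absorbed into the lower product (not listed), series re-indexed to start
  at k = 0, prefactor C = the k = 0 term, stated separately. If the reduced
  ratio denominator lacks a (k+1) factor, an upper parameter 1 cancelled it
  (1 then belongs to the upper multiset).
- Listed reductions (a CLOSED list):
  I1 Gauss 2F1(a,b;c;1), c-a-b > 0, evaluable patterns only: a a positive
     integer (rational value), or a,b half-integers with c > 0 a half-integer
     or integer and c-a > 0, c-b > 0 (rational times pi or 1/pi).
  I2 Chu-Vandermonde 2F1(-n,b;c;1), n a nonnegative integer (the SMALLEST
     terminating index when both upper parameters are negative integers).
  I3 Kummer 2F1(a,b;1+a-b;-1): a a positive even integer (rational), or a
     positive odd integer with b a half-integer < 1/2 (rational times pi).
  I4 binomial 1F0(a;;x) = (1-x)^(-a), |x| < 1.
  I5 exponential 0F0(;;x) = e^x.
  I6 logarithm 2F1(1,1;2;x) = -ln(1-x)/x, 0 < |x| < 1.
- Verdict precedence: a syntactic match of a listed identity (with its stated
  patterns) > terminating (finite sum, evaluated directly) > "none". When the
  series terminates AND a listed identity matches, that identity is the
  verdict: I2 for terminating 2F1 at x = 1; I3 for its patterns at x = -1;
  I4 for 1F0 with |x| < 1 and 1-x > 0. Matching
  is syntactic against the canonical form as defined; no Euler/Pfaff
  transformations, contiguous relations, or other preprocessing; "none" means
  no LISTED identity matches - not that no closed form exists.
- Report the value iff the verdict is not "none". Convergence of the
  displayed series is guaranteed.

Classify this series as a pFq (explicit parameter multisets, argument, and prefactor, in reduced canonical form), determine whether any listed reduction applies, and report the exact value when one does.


First insight: t_0 being -1/6, the running product (C = -1/6, x = 1) telescopes to a rising factorial.
Term ratio: r(k) = 1 * (k-3/2) (k+3/2) / [(k+11/2) (k+1)] - rational in k. x = 1; t_0 = -1/6; negate the roots.

Prefactor -1/6, argument 1: 2F1 with upper {-3/2, 3/2} over lower {11/2}. Verdict: Gauss (I1, half-integer pattern) applies (x = 1; upper {-3/2, 3/2} half-integers, c = 11/2 in the evaluable pattern). Value: (-2205/65536) * pi.


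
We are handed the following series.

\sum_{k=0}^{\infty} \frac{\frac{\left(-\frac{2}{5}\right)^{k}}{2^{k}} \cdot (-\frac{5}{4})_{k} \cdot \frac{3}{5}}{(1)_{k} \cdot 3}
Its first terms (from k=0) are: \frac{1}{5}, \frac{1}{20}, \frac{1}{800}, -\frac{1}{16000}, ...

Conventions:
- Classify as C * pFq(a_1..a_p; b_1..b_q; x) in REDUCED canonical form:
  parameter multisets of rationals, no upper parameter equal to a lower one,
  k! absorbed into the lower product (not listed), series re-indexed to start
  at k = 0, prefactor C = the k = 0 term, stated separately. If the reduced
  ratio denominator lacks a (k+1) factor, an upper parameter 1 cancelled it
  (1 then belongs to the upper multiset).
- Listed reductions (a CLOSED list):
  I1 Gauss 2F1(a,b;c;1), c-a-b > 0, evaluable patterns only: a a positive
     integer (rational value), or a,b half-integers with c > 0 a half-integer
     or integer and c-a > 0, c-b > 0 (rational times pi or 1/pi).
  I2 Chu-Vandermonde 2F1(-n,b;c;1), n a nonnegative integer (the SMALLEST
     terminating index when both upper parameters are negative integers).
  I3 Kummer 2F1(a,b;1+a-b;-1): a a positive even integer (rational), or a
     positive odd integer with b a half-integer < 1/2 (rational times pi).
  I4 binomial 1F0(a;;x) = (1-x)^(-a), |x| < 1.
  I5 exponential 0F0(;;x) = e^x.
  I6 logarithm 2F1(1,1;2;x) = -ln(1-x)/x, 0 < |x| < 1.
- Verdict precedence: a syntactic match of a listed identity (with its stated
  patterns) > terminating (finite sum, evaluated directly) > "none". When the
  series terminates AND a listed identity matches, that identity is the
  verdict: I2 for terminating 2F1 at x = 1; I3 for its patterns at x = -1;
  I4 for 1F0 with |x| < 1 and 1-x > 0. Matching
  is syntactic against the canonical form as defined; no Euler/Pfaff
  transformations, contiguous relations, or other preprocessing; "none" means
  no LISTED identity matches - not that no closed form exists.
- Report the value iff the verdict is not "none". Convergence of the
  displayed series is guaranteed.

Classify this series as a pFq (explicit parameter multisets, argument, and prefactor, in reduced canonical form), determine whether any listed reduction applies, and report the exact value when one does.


Classification (C = \frac{1}{5}): 1F0 with upper {-\frac{5}{4}}, lower {-}, argument x = -\frac{1}{5}. Verdict: the I4 binomial reduction applies (the 1F0 binomial series: exponent 5/4, x = -\frac{1}{5}). Sum: \frac{1}{5} \cdot \left(\frac{6}{5}\right)^{\frac{5}{4}}.

The tell: t_0 = \frac{1}{5} here, and the two k-th powers (prefactor 1/5) combine into one argument.
Ratio: r(k) = -\frac{1}{5} * (k-\frac{5}{4}) / [(k+1)] - rational in k, leading ratio -\frac{1}{5}; with t_0 = \frac{1}{5}, classification follows.


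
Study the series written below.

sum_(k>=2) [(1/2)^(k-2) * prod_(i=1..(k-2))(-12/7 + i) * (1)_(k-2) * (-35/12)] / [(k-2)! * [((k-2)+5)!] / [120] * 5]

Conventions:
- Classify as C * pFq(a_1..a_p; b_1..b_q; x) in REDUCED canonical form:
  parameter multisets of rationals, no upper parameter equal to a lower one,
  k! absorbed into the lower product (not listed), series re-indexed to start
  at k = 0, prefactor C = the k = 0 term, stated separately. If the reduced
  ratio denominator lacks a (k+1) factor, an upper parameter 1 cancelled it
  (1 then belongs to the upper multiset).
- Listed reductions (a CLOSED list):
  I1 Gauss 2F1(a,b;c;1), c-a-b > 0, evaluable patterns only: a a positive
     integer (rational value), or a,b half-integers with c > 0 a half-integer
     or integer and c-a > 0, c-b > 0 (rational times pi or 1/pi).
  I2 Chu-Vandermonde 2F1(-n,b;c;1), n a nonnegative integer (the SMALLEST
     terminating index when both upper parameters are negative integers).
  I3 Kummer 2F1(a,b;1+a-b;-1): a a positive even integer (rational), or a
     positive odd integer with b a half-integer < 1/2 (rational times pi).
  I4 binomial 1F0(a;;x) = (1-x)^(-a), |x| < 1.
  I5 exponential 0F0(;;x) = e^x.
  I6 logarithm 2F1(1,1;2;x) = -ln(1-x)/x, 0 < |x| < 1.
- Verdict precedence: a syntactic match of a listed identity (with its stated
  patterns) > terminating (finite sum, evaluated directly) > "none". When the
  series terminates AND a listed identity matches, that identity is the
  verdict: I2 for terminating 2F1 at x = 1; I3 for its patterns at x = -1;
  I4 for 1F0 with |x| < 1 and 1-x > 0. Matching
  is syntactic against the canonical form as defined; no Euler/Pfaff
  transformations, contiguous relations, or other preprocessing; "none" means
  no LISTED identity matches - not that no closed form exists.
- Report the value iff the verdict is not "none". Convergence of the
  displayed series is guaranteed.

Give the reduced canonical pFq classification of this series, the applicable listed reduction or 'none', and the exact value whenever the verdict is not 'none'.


The series (x = 1/2) is 2F1: upper {-5/7, 1}, lower {6}, prefactor -7/12. Verdict: no listed reduction: x = 1/2 and upper {-5/7, 1} fail every I1-I6 pattern.

Key step: x = (1/2) and the running product (C = -7/12, x = 1/2) telescopes to a rising factorial.
Term ratio: r(k) = (1/2) * (k-5/7) (k+1) / [(k+6) (k+1)] - rational in k, leading ratio (1/2); with t_0 = -7/12, classification follows.


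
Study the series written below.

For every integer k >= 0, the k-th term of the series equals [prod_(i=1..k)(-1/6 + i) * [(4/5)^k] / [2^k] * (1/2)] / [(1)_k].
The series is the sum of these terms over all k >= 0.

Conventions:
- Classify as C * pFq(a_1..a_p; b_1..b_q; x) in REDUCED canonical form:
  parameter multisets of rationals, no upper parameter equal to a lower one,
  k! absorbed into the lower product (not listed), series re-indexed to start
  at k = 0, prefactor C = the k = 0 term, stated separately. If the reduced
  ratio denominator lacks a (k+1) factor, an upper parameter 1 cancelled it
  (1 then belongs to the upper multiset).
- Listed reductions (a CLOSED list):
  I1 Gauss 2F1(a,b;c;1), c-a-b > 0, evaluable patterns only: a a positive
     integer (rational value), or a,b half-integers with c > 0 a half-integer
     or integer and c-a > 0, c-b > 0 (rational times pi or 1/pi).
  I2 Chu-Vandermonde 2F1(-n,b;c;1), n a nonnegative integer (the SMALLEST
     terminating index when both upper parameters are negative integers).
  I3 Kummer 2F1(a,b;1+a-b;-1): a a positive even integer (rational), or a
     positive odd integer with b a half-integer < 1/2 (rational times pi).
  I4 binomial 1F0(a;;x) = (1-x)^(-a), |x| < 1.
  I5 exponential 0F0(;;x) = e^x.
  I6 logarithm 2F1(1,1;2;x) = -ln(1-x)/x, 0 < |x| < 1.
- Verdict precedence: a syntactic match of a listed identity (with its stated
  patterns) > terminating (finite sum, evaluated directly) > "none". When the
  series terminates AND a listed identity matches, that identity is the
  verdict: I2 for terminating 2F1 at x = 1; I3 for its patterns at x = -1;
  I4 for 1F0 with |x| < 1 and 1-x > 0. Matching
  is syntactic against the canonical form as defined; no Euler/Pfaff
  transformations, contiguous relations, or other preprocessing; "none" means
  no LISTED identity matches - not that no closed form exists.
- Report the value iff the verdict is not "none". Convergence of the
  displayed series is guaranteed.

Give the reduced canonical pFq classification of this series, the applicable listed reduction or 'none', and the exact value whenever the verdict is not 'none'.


The series (x = 2/5) is 1F0: upper {5/6}, lower {-}, prefactor 1/2. Verdict: the binomial series (I4) fires (the 1F0 binomial series: exponent -5/6, x = 2/5). Sum: (1/2) * (3/5)^(-5/6).

The tell: t_0 being 1/2, the running product (C = 1/2, x = 2/5) telescopes to a rising factorial.
Consecutive-term ratio: r(k) = (2/5) * (k+5/6) / [(k+1)] - rational in k, leading ratio (2/5); with t_0 = 1/2, classification follows.


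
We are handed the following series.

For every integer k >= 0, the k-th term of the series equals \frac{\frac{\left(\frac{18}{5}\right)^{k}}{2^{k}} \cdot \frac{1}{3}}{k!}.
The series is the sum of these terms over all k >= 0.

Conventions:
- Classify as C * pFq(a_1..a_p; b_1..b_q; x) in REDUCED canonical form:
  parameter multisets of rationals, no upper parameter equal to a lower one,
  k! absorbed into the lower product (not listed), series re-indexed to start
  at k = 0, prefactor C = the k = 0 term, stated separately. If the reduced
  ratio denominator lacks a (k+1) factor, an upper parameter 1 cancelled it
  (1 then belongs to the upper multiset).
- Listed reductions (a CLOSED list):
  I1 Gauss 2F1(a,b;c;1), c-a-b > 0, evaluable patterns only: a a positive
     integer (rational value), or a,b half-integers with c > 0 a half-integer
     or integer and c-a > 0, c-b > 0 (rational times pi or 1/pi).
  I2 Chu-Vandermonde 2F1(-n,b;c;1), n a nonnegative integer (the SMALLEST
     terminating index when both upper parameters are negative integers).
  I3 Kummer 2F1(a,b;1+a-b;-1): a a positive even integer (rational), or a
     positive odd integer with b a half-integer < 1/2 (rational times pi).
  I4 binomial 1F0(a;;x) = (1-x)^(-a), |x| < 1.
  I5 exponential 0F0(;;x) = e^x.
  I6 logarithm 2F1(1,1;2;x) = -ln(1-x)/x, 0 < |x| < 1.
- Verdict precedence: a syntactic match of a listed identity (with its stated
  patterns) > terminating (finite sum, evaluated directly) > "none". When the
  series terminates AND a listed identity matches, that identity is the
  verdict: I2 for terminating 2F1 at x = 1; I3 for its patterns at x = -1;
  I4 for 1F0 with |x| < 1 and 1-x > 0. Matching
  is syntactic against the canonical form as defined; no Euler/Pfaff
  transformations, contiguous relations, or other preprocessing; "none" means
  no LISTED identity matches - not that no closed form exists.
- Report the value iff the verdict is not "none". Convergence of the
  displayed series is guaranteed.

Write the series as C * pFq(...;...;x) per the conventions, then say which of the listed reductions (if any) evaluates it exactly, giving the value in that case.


The series (x = \frac{9}{5}) is 0F0: upper {-}, lower {-}, prefactor \frac{1}{3}. Verdict: this is the exponential series (I5) (the 0F0 exponential series at x = \frac{9}{5}). Sum: \frac{1}{3} \cdot e^{\frac{9}{5}}.

Key step: t_0 being \frac{1}{3}, the two k-th powers (C = 1/3) combine into one argument.
Ratio: r(k) = \frac{9}{5} * 1 / [(k+1)] - rational; roots negated = parameters, x = \frac{9}{5}, C = \frac{1}{3}.


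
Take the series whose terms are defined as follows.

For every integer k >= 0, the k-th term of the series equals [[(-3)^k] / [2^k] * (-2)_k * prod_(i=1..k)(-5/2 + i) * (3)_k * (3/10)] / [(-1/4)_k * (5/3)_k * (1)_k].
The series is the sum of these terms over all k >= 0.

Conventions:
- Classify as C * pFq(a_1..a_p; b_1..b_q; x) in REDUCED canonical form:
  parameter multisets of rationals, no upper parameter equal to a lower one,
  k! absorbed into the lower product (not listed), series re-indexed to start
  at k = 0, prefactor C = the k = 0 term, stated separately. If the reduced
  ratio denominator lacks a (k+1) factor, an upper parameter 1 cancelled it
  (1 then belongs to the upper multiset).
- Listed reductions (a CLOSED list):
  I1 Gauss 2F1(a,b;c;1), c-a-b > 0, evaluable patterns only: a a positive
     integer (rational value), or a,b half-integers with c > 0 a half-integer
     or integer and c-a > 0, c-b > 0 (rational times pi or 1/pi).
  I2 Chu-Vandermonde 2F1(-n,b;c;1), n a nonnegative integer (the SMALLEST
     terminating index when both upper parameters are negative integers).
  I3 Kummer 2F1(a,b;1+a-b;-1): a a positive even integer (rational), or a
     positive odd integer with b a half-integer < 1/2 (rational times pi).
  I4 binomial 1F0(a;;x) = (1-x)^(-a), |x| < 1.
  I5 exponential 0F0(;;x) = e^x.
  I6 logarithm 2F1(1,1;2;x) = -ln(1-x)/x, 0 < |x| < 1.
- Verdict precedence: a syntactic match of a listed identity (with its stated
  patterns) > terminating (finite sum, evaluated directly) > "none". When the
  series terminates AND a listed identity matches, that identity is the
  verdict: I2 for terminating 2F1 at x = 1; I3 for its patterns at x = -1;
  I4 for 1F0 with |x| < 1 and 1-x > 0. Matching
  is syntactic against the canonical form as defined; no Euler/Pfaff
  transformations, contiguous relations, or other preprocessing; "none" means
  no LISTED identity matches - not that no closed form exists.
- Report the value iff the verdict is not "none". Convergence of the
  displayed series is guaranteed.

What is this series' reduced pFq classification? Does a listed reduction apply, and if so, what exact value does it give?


Canonical form: C = 3/10 times 3F2 with upper {-2, -3/2, 3}, lower {-1/4, 5/3}, x = -3/2. Verdict: terminating - upper -2 stops the sum at k = 2; the 3 terms are added exactly. Value: 273/100.

First insight: with t_0 = 3/10, the running product (C = 3/10) telescopes to a rising factorial.
Ratio: r(k) = (-3/2) * (k-2) (k-3/2) (k+3) / [(k-1/4) (k+5/3) (k+1)] - rational in k, leading ratio (-3/2); with t_0 = 3/10, classification follows.


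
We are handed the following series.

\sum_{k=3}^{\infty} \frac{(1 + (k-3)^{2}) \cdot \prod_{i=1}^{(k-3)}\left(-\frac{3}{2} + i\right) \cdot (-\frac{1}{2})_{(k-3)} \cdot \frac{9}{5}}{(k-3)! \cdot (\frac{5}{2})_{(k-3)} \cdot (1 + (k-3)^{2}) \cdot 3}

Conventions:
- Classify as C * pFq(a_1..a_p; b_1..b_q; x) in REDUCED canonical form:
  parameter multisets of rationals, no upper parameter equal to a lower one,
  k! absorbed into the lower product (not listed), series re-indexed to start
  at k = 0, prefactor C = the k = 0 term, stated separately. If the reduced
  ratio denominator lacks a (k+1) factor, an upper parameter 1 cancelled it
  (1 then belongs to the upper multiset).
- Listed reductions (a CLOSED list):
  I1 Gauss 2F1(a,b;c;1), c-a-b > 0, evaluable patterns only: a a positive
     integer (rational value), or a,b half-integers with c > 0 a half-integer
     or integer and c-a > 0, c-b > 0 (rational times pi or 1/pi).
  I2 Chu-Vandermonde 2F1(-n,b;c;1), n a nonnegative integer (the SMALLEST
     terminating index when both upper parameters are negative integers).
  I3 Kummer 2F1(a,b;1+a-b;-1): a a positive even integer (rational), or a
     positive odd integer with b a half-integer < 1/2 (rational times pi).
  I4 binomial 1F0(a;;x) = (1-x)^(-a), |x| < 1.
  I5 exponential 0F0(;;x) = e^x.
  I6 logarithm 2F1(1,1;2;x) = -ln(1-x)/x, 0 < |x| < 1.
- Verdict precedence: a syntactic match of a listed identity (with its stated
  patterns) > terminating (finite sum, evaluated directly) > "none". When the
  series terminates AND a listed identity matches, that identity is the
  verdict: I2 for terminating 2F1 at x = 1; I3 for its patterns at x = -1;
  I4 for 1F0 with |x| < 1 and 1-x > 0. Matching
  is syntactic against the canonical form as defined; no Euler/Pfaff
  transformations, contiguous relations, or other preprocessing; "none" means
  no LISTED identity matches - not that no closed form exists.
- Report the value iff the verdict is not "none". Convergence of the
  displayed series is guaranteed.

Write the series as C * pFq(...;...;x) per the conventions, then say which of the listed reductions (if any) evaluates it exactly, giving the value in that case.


At argument 1: a 2F1 with upper {-\frac{1}{2}, -\frac{1}{2}}, lower {\frac{5}{2}}, scaled by C = \frac{3}{5}. Verdict: Gauss's theorem I1 (half-integer case) applies (x = 1; upper {-\frac{1}{2}, -\frac{1}{2}} half-integers, c = \frac{5}{2} in the evaluable pattern). Sum: \frac{27}{128} \cdot \pi.

Key observation: x = 1 and the constant factors (C = 3/5) combine into one prefactor.
Adjacent-term ratio: r(k) = 1 * (k-\frac{1}{2}) (k-\frac{1}{2}) / [(k+\frac{5}{2}) (k+1)] - rational in k, leading ratio 1; with t_0 = \frac{3}{5}, classification follows.


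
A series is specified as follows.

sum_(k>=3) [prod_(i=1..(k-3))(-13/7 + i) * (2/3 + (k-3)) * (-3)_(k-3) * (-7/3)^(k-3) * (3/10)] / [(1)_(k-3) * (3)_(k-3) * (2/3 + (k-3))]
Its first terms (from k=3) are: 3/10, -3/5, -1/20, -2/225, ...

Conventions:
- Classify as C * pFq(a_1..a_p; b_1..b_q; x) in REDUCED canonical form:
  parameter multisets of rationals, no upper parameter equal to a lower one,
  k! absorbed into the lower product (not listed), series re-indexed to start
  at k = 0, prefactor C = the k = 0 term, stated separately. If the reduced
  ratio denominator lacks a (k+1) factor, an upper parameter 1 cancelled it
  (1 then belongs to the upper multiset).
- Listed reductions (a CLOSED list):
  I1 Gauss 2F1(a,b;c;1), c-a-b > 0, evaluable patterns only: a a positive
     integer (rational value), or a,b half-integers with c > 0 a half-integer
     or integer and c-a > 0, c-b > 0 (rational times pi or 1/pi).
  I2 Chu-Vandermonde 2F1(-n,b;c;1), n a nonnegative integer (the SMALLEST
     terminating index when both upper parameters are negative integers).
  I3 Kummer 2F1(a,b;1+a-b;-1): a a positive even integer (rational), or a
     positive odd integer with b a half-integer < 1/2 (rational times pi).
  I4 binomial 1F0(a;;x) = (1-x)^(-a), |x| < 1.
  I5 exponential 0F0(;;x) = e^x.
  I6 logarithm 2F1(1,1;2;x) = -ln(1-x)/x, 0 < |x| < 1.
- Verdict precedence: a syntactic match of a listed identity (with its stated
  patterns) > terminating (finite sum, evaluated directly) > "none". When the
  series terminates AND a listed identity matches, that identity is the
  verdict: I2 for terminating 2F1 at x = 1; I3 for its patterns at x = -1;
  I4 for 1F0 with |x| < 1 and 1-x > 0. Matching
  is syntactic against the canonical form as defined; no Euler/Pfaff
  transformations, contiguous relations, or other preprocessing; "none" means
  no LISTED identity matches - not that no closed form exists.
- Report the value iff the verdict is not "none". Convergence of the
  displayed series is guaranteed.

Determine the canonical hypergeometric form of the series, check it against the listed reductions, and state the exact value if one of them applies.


This is 3/10 * 2F1(-3, -6/7; 3; -7/3) in reduced canonical form. Verdict: terminating (-3 upstairs). 4 nonzero terms in all; added directly. Its exact value is -323/900.

The tell: with t_0 = 3/10, (1)_k (C = 3/10) is k! itself.
Consecutive-term ratio: r(k) = (-7/3) * (k-3) (k-6/7) / [(k+3) (k+1)] - poly over poly, x = (-7/3) from leading terms; C = 3/10 at k = 0.


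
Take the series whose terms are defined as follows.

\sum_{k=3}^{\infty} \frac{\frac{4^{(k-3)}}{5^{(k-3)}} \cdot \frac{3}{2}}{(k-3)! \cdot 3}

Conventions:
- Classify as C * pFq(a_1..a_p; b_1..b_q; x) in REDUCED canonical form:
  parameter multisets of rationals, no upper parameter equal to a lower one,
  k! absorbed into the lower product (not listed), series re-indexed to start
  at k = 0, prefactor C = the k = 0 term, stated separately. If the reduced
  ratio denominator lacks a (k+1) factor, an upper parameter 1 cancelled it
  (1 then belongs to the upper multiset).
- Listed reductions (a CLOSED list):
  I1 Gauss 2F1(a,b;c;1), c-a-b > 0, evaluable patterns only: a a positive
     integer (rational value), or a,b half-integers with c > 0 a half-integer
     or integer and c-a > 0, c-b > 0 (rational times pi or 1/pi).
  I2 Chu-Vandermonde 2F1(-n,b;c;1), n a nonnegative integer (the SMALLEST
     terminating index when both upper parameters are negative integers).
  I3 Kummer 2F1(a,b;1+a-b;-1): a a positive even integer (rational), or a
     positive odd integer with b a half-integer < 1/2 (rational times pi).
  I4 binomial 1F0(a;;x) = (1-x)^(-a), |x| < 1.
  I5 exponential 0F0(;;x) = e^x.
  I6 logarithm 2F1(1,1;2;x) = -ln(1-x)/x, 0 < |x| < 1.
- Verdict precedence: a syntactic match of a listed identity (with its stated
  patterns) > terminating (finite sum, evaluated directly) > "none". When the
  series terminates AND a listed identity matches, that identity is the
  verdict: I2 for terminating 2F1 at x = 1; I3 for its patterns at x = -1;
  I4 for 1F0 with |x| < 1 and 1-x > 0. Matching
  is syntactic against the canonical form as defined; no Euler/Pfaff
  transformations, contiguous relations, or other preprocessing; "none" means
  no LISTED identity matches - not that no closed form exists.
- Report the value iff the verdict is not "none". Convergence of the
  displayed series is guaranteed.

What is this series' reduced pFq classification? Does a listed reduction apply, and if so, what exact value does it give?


This is \frac{1}{2} * 0F0(-; -; \frac{4}{5}) in reduced canonical form. Verdict: the exponential series (I5) applies (the 0F0 exponential series at x = \frac{4}{5}). Exact value: \frac{1}{2} \cdot e^{\frac{4}{5}}.

The tell: t_0 = \frac{1}{2} here, and the constant factors (C = 1/2) combine into one prefactor.
Step ratio: r(k) = \frac{4}{5} * 1 / [(k+1)] ; factor over Q: parameters, x = \frac{4}{5}, and C = \frac{1}{2}.


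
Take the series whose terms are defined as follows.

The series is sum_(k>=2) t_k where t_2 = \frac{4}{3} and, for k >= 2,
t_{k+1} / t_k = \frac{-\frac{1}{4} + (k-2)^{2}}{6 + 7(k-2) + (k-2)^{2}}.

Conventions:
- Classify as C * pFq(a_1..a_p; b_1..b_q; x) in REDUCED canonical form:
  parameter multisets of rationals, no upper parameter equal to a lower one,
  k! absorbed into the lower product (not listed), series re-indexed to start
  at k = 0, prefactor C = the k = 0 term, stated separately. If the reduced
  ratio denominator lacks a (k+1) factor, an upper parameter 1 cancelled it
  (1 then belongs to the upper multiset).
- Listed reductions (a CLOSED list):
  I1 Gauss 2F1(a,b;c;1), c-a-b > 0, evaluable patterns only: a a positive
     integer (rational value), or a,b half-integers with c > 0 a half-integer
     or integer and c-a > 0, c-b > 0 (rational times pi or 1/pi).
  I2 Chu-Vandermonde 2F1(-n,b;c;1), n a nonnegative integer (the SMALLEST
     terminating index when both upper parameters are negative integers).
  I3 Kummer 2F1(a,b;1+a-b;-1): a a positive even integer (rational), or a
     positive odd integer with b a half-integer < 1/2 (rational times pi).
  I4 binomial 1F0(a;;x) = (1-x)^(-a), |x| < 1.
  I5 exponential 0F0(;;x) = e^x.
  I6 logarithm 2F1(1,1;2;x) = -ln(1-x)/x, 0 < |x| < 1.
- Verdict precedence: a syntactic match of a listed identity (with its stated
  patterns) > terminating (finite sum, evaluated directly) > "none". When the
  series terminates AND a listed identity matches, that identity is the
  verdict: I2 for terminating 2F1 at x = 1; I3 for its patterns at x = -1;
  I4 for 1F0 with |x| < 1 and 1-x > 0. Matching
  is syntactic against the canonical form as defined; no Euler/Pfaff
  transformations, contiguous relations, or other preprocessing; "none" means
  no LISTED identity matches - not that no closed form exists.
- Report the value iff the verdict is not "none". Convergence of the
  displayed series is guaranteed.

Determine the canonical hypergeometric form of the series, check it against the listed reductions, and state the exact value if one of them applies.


Prefactor \frac{4}{3}, argument 1: 2F1 with upper {-\frac{1}{2}, \frac{1}{2}} over lower {6}. Verdict: Gauss (I1, half-integer pattern) matches (x = 1; upper {-\frac{1}{2}, \frac{1}{2}} half-integers, c = 6 in the evaluable pattern). Exact value: \frac{524288}{130977} / \pi.

Key observation: t_0 being \frac{4}{3}, factor the ratio over Q (C = 4/3): negated roots = parameters.
Consecutive-term ratio: r(k) = 1 * (k-\frac{1}{2}) (k+\frac{1}{2}) / [(k+6) (k+1)] ; factor over Q: parameters, x = 1, and C = \frac{4}{3}.


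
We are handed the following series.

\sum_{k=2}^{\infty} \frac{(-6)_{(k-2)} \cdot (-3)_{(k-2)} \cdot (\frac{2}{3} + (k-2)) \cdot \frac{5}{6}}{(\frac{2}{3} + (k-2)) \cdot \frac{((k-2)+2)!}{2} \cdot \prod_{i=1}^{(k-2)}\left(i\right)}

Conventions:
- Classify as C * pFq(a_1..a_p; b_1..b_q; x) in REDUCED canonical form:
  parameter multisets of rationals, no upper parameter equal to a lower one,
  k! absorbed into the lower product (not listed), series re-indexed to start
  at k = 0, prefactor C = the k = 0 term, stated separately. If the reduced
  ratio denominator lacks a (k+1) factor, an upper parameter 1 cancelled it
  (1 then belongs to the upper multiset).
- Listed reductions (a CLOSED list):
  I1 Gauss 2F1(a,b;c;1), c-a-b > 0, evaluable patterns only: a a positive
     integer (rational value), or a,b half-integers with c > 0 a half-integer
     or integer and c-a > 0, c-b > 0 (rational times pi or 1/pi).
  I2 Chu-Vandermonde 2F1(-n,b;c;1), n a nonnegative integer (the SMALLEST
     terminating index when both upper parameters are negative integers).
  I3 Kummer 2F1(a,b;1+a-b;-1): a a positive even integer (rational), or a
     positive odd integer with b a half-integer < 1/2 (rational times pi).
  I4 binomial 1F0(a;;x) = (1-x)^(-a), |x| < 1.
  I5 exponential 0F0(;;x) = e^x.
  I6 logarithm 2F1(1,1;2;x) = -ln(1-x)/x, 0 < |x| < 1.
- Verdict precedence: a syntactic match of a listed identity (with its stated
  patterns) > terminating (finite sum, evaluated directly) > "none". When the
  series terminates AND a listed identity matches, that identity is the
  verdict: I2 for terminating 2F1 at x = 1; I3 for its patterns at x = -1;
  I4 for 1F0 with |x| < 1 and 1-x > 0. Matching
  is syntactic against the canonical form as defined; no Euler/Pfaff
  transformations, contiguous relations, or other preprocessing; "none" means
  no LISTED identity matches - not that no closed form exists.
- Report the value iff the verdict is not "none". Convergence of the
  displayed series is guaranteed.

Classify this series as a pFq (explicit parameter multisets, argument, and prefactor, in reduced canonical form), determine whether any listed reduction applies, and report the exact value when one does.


x = 1 here; the reduced form reads 2F1, upper {-6, -3}, lower {3}, C = \frac{5}{6}. Verdict (x = 1): Vandermonde's identity (I2) applies (terminating 2F1 at x = 1 with n = 3, b = -6, c = 3). Value: \frac{55}{4}.

The tell: x = 1 and striking the common factor k + 2/3 reduces the term (C = 5/6).
Step ratio: r(k) = 1 * (k-6) (k-3) / [(k+3) (k+1)] - rational; roots negated = parameters, x = 1, C = \frac{5}{6}.


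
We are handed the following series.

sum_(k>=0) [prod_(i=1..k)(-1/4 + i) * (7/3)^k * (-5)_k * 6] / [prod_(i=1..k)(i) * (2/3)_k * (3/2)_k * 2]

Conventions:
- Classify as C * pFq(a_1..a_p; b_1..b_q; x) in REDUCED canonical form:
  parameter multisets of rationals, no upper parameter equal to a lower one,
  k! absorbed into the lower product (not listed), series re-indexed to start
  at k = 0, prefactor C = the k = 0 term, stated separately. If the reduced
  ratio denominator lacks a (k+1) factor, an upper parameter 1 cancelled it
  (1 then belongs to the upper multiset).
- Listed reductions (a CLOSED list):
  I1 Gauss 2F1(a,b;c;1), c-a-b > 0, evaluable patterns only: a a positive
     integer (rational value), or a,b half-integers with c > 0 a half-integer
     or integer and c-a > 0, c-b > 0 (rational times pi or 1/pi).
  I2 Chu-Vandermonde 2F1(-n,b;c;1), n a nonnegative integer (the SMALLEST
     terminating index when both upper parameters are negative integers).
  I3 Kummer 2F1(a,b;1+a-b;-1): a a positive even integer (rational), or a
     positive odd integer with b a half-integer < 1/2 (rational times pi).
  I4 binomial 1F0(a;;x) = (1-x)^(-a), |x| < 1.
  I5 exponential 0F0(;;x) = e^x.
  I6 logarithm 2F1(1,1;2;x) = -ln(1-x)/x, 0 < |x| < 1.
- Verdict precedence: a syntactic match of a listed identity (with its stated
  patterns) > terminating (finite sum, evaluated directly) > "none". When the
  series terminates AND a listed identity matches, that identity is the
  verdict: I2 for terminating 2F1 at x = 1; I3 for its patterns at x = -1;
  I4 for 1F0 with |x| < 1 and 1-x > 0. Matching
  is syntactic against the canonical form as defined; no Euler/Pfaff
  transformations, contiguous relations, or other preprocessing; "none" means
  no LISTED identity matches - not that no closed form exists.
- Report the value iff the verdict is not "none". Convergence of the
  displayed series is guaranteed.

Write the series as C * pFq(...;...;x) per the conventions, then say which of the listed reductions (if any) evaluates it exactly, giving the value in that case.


The series (x = 7/3) is 2F2: upper {-5, 3/4}, lower {2/3, 3/2}, prefactor 3. Verdict: terminating at k = 5: the factor (-5)_k kills every later term; summing the 6 survivors is exact. Sum: 78681/56320.

Key observation: from the first term 3: the constant factors (C = 3) combine into one prefactor.
Ratio: r(k) = (7/3) * (k-5) (k+3/4) / [(k+2/3) (k+3/2) (k+1)] - rational in k. x = (7/3); t_0 = 3; negate the roots.


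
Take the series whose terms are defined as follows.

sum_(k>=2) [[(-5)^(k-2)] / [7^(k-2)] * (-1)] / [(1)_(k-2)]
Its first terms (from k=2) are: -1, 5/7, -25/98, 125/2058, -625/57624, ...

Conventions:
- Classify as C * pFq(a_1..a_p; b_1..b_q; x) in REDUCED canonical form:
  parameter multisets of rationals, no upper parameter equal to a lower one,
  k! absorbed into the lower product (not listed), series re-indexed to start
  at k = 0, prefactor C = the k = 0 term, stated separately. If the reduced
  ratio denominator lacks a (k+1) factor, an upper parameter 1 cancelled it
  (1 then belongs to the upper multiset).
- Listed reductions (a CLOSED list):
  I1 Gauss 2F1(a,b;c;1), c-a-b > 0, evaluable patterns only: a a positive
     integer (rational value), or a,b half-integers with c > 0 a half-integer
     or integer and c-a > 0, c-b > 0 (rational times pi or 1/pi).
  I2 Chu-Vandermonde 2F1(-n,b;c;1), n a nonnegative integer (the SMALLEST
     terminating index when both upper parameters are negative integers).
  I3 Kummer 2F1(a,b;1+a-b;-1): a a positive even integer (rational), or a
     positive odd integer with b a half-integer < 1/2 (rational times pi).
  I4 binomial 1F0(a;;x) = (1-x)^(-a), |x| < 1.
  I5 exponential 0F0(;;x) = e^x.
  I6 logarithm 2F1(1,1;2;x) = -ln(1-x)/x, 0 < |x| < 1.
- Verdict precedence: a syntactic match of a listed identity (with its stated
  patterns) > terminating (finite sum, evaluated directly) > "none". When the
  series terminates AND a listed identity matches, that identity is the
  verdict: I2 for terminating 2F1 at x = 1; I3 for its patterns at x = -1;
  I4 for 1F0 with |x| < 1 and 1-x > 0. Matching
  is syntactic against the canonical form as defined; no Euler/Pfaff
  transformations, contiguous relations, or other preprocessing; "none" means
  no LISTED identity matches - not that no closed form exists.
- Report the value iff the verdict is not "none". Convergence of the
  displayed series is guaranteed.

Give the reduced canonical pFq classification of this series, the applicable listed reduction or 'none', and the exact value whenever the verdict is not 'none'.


Canonical form: C = -1 times 0F0 with upper {-}, lower {-}, x = -5/7. Verdict: the exponential series (I5) applies (the 0F0 exponential series at x = -5/7). Exact value: (-1) * e^(-5/7).

Structural cue: with t_0 = -1, (1)_k (C = -1, x = -5/7) is k! itself.
Term ratio: r(k) = (-5/7) * 1 / [(k+1)] - rational in k, leading ratio (-5/7); with t_0 = -1, classification follows.
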